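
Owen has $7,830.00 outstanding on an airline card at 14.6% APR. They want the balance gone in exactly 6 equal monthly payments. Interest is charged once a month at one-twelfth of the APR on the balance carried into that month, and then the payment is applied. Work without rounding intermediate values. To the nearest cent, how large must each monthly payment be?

$1,361.13

Monthly rate r = 14.6%/12 = 1.21667% = 0.0121667.
Level-payment amortization: P = B₀·r / (1 − (1+r)^(−n)) = 7830.00·0.0121667 / (1 − 1.01217^(−6)).
Denominator 1 − (1+r)^(−6) = 0.0699895777.
P = 95.265 / 0.0699895777 ≈ 1361.13.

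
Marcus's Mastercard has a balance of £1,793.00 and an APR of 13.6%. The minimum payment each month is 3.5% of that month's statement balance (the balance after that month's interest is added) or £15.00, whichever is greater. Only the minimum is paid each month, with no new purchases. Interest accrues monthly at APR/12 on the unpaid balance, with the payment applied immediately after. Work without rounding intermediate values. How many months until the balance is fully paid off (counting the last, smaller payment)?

Monthly rate r = 13.6%/12 = 1.13333% = 0.0113333.
While 3.5% of the post-interest balance exceeds £15.00, each month B ← (B·(1+r))·(1 − 0.035), i.e. B shrinks by the factor (1+r)·0.965 = 0.97594.
This holds for months 1–60. Entering month 61 the balance is £415.79; 3.5% of the post-interest balance is now below £15.00, so the flat £15.00 minimum applies from here.
From month 61 a fixed £15.00 at rate r clears £415.79 in 34 more payments. Total: 60 + 34 = 94 months.

94 months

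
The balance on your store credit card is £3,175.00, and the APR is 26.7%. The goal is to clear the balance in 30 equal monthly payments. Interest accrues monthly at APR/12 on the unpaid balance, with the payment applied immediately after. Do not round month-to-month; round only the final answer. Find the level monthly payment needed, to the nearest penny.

Monthly rate r = 26.7%/12 = 2.225% = 0.02225.
Level-payment amortization: P = B₀·r / (1 − (1+r)^(−n)) = 3175.00·0.02225 / (1 − 1.02225^(−30)).
Denominator 1 − (1+r)^(−30) = 0.483242935.
P = 70.6437 / 0.483242935 ≈ 146.19.

£146.19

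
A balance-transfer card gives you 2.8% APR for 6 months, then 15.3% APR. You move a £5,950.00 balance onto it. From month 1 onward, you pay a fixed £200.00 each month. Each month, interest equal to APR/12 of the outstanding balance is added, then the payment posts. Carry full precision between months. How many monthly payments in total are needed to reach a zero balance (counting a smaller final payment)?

Promo months 1–6 at r₀ = 2.8%/12 = 0.00233333; months 7+ at r₁ = 15.3%/12 = 0.01275.
After month 6: iterate B ← B·(1+r₀) − £200.00 for 6 months → £4,826.77.
Then at r₁ with £200.00/mo: n₂ = −ln(1 − r₁·B/P)/ln(1+r₁) ≈ 29.03 → 30 more payments.

36 months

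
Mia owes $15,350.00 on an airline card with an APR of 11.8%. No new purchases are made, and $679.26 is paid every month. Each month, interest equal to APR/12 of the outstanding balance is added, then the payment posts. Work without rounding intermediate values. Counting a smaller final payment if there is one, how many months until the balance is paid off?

26 months

Monthly rate r = 11.8%/12 = 0.983333% = 0.00983333.
Recurrence: B ← B·(1+r) − $679.26.
Month 1: interest $150.94; balance after payment $14,821.68.
Month 2: interest $145.75; balance after payment $14,288.17.
Closed form: n = −ln(1 − rB₀/P)/ln(1+r) = −ln(0.77779)/ln(1.00983) ≈ 25.682, so the balance reaches zero during payment 26.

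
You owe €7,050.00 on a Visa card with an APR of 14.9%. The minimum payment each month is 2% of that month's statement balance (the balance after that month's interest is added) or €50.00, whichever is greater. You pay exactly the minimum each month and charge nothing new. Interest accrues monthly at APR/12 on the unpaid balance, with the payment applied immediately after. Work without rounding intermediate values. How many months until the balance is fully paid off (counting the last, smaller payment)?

Monthly rate r = 14.9%/12 = 1.24167% = 0.0124167.
While 2% of the post-interest balance exceeds €50.00, each month B ← (B·(1+r))·(1 − 0.02), i.e. B shrinks by the factor (1+r)·0.98 = 0.99217.
This holds for months 1–134. Entering month 135 the balance is €2,458.26; 2% of the post-interest balance is now below €50.00, so the flat €50.00 minimum applies from here.
From month 135 a fixed €50.00 at rate r clears €2,458.26 in 77 more payments. Total: 134 + 77 = 211 months.

211 months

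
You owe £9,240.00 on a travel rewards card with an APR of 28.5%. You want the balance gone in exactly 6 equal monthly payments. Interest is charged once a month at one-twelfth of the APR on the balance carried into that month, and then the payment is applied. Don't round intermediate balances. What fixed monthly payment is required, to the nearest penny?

Monthly rate r = 28.5%/12 = 2.375% = 0.02375.
Level-payment amortization: P = B₀·r / (1 − (1+r)^(−n)) = 9240.00·0.02375 / (1 − 1.02375^(−6)).
Denominator 1 − (1+r)^(−6) = 0.131366626.
P = 219.45 / 0.131366626 ≈ 1670.52.

£1,670.52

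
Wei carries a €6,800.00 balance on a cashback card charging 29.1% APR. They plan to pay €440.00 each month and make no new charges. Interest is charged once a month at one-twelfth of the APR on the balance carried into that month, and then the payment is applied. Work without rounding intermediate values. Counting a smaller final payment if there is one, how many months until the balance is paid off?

20 payments

Monthly rate r = 29.1%/12 = 2.425% = 0.02425.
Recurrence: B ← B·(1+r) − €440.00.
Month 1: interest €164.90; balance after payment €6,524.90.
Month 2: interest €158.23; balance after payment €6,243.13.
Closed form: n = −ln(1 − rB₀/P)/ln(1+r) = −ln(0.62523)/ln(1.02425) ≈ 19.600, so the balance reaches zero during payment 20.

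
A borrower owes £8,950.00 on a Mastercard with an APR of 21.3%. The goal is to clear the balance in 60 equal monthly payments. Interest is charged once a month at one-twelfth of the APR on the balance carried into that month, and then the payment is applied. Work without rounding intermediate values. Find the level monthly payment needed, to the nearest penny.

£243.64

Monthly rate r = 21.3%/12 = 1.775% = 0.01775.
Level-payment amortization: P = B₀·r / (1 − (1+r)^(−n)) = 8950.00·0.01775 / (1 − 1.01775^(−60)).
Denominator 1 − (1+r)^(−60) = 0.652036783.
P = 158.863 / 0.652036783 ≈ 243.64.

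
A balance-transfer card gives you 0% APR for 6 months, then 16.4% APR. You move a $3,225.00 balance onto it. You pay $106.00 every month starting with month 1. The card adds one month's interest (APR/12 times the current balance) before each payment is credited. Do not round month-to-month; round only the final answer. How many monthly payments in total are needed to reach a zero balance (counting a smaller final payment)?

36 payments

Promo months 1–6 at r₀ = 0%/12 = 0; months 7+ at r₁ = 16.4%/12 = 0.0136667.
After month 6 (no interest yet): B = $3,225.00 − 6·$106.00 = $2,589.00.
Then at r₁ with $106.00/mo: n₂ = −ln(1 − r₁·B/P)/ln(1+r₁) ≈ 29.92 → 30 more payments.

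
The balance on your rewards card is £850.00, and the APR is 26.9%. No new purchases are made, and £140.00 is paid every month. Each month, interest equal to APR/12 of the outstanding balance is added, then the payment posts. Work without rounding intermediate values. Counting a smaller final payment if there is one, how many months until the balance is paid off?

Monthly rate r = 26.9%/12 = 2.24167% = 0.0224167.
Recurrence: B ← B·(1+r) − £140.00.
Month 1: interest £19.05; balance after payment £729.05.
Month 2: interest £16.34; balance after payment £605.40.
Closed form: n = −ln(1 − rB₀/P)/ln(1+r) = −ln(0.8639)/ln(1.02242) ≈ 6.599, so the balance reaches zero during payment 7.

7 payments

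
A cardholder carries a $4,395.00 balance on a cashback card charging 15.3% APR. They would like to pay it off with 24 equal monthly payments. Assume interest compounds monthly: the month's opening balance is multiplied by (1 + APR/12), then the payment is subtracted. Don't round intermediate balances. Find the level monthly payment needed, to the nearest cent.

$213.73

Monthly rate r = 15.3%/12 = 1.275% = 0.01275.
Level-payment amortization: P = B₀·r / (1 − (1+r)^(−n)) = 4395.00·0.01275 / (1 − 1.01275^(−24)).
Denominator 1 − (1+r)^(−24) = 0.262187591.
P = 56.0363 / 0.262187591 ≈ 213.73.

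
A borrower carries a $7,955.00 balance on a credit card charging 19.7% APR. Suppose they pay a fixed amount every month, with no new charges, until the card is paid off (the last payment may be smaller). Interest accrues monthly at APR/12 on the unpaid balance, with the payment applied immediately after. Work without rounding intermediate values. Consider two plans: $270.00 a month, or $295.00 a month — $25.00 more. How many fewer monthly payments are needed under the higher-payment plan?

5 fewer payments

Monthly rate r = 19.7%/12 = 1.64167% = 0.0164167.
At $270.00/mo: n = ⌈−ln(1 − rB₀/P)/ln(1+r)⌉ = 41 payments (last $161.38); total interest = total paid − $7,955.00 = $3,006.38.
At $295.00/mo: 36 payments (last $266.92); total interest $2,636.92.
Payments saved = 41 − 36 = 5.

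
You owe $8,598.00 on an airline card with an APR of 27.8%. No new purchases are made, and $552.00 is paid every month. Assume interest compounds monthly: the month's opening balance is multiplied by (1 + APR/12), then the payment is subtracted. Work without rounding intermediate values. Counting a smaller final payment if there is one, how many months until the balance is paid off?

Monthly rate r = 27.8%/12 = 2.31667% = 0.0231667.
Recurrence: B ← B·(1+r) − $552.00.
Month 1: interest $199.19; balance after payment $8,245.19.
Month 2: interest $191.01; balance after payment $7,884.20.
Closed form: n = −ln(1 − rB₀/P)/ln(1+r) = −ln(0.63915)/ln(1.02317) ≈ 19.544, so the balance reaches zero during payment 20.

20 months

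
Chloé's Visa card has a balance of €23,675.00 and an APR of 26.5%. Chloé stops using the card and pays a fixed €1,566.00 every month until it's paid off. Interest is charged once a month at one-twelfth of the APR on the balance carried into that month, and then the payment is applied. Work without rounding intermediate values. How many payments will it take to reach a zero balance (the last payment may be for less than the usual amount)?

Monthly rate r = 26.5%/12 = 2.20833% = 0.0220833.
Recurrence: B ← B·(1+r) − €1,566.00.
Month 1: interest €522.82; balance after payment €22,631.82.
Month 2: interest €499.79; balance after payment €21,565.61.
Closed form: n = −ln(1 − rB₀/P)/ln(1+r) = −ln(0.66614)/ln(1.02208) ≈ 18.599, so the balance reaches zero during payment 19.

19 payments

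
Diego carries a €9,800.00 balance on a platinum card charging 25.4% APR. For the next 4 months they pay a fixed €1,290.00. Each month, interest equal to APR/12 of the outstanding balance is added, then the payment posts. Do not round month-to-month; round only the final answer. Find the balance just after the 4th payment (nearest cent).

€5,330.30

Monthly rate r = 25.4%/12 = 2.11667% = 0.0211667.
Each month: B ← B·(1+r) − €1,290.00.
Month 1: interest €207.43; balance after payment €8,717.43.
Month 2: interest €184.52; balance after payment €7,611.95.
Month 3: interest €161.12; balance after payment €6,483.07.
Month 4: interest €137.23; balance after payment €5,330.30.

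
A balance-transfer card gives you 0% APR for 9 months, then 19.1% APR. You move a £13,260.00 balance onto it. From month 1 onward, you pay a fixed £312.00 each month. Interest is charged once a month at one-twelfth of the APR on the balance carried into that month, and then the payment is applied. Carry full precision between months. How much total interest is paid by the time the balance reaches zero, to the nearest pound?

£4,601

Promo months 1–9 at r₀ = 0%/12 = 0; months 10+ at r₁ = 19.1%/12 = 0.0159167.
After month 9 (no interest yet): B = £13,260.00 − 9·£312.00 = £10,452.00.
Then at r₁ with £312.00/mo: n₂ = −ln(1 − r₁·B/P)/ln(1+r₁) ≈ 48.25 → 49 more payments.
Total paid = 57·£312.00 + £77.29 = £17,861.29; interest = £17,861.29 − £13,260.00 = £4,601.29.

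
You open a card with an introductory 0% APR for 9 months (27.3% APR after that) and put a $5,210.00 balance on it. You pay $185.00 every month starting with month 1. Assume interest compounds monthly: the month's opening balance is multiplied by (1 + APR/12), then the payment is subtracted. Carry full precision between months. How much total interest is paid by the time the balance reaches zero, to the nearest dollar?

Promo months 1–9 at r₀ = 0%/12 = 0; months 10+ at r₁ = 27.3%/12 = 0.02275.
After month 9 (no interest yet): B = $5,210.00 − 9·$185.00 = $3,545.00.
Then at r₁ with $185.00/mo: n₂ = −ln(1 − r₁·B/P)/ln(1+r₁) ≈ 25.45 → 26 more payments.
Total paid = 34·$185.00 + $84.53 = $6,374.53; interest = $6,374.53 − $5,210.00 = $1,164.53.

$1,165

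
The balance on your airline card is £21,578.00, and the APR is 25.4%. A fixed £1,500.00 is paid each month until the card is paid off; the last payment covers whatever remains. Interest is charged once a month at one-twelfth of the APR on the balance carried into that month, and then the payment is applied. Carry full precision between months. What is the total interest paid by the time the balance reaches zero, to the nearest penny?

£4,429.04

Monthly rate r = 25.4%/12 = 2.11667% = 0.0211667.
Payoff takes n = ⌈−ln(1 − rB₀/P)/ln(1+r)⌉ = ⌈17.336⌉ = 18 payments; the last is £507.04.
Total paid = 17·£1,500.00 + £507.04 = £26,007.04.
Total interest = total paid − principal = £26,007.04 − £21,578.00 = £4,429.04.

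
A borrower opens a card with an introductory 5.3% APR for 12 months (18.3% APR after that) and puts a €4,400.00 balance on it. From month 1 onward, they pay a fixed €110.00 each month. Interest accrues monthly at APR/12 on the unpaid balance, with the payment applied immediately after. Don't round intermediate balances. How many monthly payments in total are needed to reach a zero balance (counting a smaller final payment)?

Promo months 1–12 at r₀ = 5.3%/12 = 0.00441667; months 13+ at r₁ = 18.3%/12 = 0.01525.
After month 12: iterate B ← B·(1+r₀) − €110.00 for 12 months → €3,286.41.
Then at r₁ with €110.00/mo: n₂ = −ln(1 − r₁·B/P)/ln(1+r₁) ≈ 40.18 → 41 more payments.

53 payments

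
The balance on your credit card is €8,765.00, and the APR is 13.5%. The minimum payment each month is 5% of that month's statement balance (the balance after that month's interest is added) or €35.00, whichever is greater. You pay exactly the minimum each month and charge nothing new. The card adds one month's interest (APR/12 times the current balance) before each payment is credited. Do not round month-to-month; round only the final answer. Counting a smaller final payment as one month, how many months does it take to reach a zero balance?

86 months

Monthly rate r = 13.5%/12 = 1.125% = 0.01125.
While 5% of the post-interest balance exceeds €35.00, each month B ← (B·(1+r))·(1 − 0.05), i.e. B shrinks by the factor (1+r)·0.95 = 0.96069.
This holds for months 1–64. Entering month 65 the balance is €672.99; 5% of the post-interest balance is now below €35.00, so the flat €35.00 minimum applies from here.
From month 65 a fixed €35.00 at rate r clears €672.99 in 22 more payments. Total: 64 + 22 = 86 months.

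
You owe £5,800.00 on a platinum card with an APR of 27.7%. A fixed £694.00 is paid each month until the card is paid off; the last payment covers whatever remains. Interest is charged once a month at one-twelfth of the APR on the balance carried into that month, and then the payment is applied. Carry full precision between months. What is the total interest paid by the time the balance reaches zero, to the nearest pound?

£720

Monthly rate r = 27.7%/12 = 2.30833% = 0.0230833.
Payoff takes n = ⌈−ln(1 − rB₀/P)/ln(1+r)⌉ = ⌈9.392⌉ = 10 payments; the last is £273.71.
Total paid = 9·£694.00 + £273.71 = £6,519.71.
Total interest = total paid − principal = £6,519.71 − £5,800.00 = £719.71.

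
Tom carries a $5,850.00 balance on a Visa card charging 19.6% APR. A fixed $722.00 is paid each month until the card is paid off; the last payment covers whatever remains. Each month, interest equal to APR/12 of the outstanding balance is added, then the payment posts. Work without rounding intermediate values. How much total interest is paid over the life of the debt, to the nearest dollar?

$477

Monthly rate r = 19.6%/12 = 1.63333% = 0.0163333.
Payoff takes n = ⌈−ln(1 − rB₀/P)/ln(1+r)⌉ = ⌈8.762⌉ = 9 payments; the last is $551.21.
Total paid = 8·$722.00 + $551.21 = $6,327.21.
Total interest = total paid − principal = $6,327.21 − $5,850.00 = $477.21.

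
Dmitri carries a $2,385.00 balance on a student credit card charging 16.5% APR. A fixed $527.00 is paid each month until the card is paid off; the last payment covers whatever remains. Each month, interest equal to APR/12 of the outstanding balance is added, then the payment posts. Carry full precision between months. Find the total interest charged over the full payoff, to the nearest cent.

$95.07

Monthly rate r = 16.5%/12 = 1.375% = 0.01375.
Payoff takes n = ⌈−ln(1 − rB₀/P)/ln(1+r)⌉ = ⌈4.705⌉ = 5 payments; the last is $372.07.
Total paid = 4·$527.00 + $372.07 = $2,480.07.
Total interest = total paid − principal = $2,480.07 − $2,385.00 = $95.07.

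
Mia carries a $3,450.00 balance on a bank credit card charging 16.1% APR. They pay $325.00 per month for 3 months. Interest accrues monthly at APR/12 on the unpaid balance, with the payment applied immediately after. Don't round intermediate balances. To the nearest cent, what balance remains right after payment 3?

Monthly rate r = 16.1%/12 = 1.34167% = 0.0134167.
Each month: B ← B·(1+r) − $325.00.
Month 1: interest $46.29; balance after payment $3,171.29.
Month 2: interest $42.55; balance after payment $2,888.84.
Month 3: interest $38.76; balance after payment $2,602.59.

$2,602.59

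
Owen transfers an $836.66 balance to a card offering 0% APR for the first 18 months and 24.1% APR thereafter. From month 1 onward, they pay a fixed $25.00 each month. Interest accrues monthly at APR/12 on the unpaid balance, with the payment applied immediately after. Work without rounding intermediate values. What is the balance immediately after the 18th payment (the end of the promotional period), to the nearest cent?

$386.66

Promo months 1–18 at r₀ = 0%/12 = 0; months 19+ at r₁ = 24.1%/12 = 0.0200833.
After month 18 (no interest yet): B = $836.66 − 18·$25.00 = $386.66.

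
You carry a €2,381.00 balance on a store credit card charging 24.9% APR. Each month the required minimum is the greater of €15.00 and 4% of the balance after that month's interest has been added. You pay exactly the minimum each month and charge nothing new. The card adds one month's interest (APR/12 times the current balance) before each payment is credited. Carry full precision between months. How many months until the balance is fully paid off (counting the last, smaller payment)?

127 months

Monthly rate r = 24.9%/12 = 2.075% = 0.02075.
While 4% of the post-interest balance exceeds €15.00, each month B ← (B·(1+r))·(1 − 0.04), i.e. B shrinks by the factor (1+r)·0.96 = 0.97992.
This holds for months 1–93. Entering month 94 the balance is €360.98; 4% of the post-interest balance is now below €15.00, so the flat €15.00 minimum applies from here.
From month 94 a fixed €15.00 at rate r clears €360.98 in 34 more payments. Total: 93 + 34 = 127 months.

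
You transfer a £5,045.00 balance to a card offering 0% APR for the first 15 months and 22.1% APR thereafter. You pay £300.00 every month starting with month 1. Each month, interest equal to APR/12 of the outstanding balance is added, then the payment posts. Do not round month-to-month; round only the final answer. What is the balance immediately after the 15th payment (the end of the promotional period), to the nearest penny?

£545.00

Promo months 1–15 at r₀ = 0%/12 = 0; months 16+ at r₁ = 22.1%/12 = 0.0184167.
After month 15 (no interest yet): B = £5,045.00 − 15·£300.00 = £545.00.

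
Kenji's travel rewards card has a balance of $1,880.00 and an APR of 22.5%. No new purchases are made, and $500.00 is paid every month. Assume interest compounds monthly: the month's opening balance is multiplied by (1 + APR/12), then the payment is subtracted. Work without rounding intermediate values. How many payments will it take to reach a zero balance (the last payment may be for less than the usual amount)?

4 months

Monthly rate r = 22.5%/12 = 1.875% = 0.01875.
Recurrence: B ← B·(1+r) − $500.00.
Month 1: interest $35.25; balance after payment $1,415.25.
Month 2: interest $26.54; balance after payment $941.79.
Month 3: interest $17.66; balance after payment $459.44.
Month 4: interest $8.61; balance after payment $0.00.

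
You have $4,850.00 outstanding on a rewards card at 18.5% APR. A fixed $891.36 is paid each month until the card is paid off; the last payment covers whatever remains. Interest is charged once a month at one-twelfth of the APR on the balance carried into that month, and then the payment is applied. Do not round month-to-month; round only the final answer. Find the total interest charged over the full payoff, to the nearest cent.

$255.86

Monthly rate r = 18.5%/12 = 1.54167% = 0.0154167.
Payoff takes n = ⌈−ln(1 − rB₀/P)/ln(1+r)⌉ = ⌈5.727⌉ = 6 payments; the last is $649.06.
Total paid = 5·$891.36 + $649.06 = $5,105.86.
Total interest = total paid − principal = $5,105.86 − $4,850.00 = $255.86.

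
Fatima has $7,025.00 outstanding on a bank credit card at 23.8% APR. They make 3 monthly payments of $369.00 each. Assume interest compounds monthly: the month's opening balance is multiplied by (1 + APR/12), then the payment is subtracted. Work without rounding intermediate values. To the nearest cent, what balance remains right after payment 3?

$6,322.23

Monthly rate r = 23.8%/12 = 1.98333% = 0.0198333.
Each month: B ← B·(1+r) − $369.00.
Month 1: interest $139.33; balance after payment $6,795.33.
Month 2: interest $134.77; balance after payment $6,561.10.
Month 3: interest $130.13; balance after payment $6,322.23.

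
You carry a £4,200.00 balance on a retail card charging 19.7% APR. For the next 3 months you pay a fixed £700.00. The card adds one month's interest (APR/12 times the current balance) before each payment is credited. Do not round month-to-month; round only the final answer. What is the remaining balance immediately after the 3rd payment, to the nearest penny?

Monthly rate r = 19.7%/12 = 1.64167% = 0.0164167.
Each month: B ← B·(1+r) − £700.00.
Month 1: interest £68.95; balance after payment £3,568.95.
Month 2: interest £58.59; balance after payment £2,927.54.
Month 3: interest £48.06; balance after payment £2,275.60.

£2,275.60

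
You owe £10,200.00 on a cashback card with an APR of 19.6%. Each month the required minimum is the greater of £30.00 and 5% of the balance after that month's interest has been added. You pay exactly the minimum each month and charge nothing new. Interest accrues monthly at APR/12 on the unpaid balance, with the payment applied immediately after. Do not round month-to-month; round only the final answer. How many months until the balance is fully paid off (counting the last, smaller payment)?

106 months

Monthly rate r = 19.6%/12 = 1.63333% = 0.0163333.
While 5% of the post-interest balance exceeds £30.00, each month B ← (B·(1+r))·(1 − 0.05), i.e. B shrinks by the factor (1+r)·0.95 = 0.96552.
This holds for months 1–82. Entering month 83 the balance is £573.99; 5% of the post-interest balance is now below £30.00, so the flat £30.00 minimum applies from here.
From month 83 a fixed £30.00 at rate r clears £573.99 in 24 more payments. Total: 82 + 24 = 106 months.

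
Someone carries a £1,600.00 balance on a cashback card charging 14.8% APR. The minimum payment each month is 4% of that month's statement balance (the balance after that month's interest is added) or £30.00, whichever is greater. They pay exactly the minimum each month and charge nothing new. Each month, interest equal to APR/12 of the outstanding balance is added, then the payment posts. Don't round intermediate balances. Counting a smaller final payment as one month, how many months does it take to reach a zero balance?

57 months

Monthly rate r = 14.8%/12 = 1.23333% = 0.0123333.
While 4% of the post-interest balance exceeds £30.00, each month B ← (B·(1+r))·(1 − 0.04), i.e. B shrinks by the factor (1+r)·0.96 = 0.97184.
This holds for months 1–27. Entering month 28 the balance is £739.91; 4% of the post-interest balance is now below £30.00, so the flat £30.00 minimum applies from here.
From month 28 a fixed £30.00 at rate r clears £739.91 in 30 more payments. Total: 27 + 30 = 57 months.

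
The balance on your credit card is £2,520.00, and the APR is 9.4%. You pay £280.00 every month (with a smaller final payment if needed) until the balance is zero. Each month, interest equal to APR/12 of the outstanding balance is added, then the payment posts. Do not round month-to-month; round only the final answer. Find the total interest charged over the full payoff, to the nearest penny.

£103.72

Monthly rate r = 9.4%/12 = 0.783333% = 0.00783333.
Payoff takes n = ⌈−ln(1 − rB₀/P)/ln(1+r)⌉ = ⌈9.370⌉ = 10 payments; the last is £103.72.
Total paid = 9·£280.00 + £103.72 = £2,623.72.
Total interest = total paid − principal = £2,623.72 − £2,520.00 = £103.72.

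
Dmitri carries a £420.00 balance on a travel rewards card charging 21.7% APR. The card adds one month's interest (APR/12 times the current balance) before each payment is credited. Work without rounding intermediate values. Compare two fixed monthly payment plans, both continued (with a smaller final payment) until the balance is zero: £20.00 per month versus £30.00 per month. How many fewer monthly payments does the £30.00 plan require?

Monthly rate r = 21.7%/12 = 1.80833% = 0.0180833.
At £20.00/mo: n = ⌈−ln(1 − rB₀/P)/ln(1+r)⌉ = 27 payments (last £13.06); total interest = total paid − £420.00 = £113.06.
At £30.00/mo: 17 payments (last £8.70); total interest £68.70.
Payments saved = 27 − 17 = 10.

10 fewer payments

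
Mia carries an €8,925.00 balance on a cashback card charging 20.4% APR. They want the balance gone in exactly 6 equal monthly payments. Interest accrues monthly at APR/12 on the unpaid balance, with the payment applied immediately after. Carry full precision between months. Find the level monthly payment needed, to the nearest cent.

Monthly rate r = 20.4%/12 = 1.7% = 0.017.
Level-payment amortization: P = B₀·r / (1 − (1+r)^(−n)) = 8925.00·0.017 / (1 − 1.017^(−6)).
Denominator 1 − (1+r)^(−6) = 0.0961959513.
P = 151.725 / 0.0961959513 ≈ 1577.25.

€1,577.25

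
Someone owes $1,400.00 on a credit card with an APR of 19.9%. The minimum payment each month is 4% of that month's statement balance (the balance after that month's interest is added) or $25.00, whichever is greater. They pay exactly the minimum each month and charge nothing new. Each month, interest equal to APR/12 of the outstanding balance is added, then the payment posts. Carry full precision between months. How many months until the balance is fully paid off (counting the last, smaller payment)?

66 months

Monthly rate r = 19.9%/12 = 1.65833% = 0.0165833.
While 4% of the post-interest balance exceeds $25.00, each month B ← (B·(1+r))·(1 − 0.04), i.e. B shrinks by the factor (1+r)·0.96 = 0.97592.
This holds for months 1–34. Entering month 35 the balance is $611.24; 4% of the post-interest balance is now below $25.00, so the flat $25.00 minimum applies from here.
From month 35 a fixed $25.00 at rate r clears $611.24 in 32 more payments. Total: 34 + 32 = 66 months.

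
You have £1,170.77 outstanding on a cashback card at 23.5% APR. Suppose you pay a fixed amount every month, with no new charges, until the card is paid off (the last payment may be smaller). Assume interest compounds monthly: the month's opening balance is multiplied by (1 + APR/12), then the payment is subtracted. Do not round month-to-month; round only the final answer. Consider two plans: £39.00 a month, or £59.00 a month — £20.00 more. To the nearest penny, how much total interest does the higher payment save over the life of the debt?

Monthly rate r = 23.5%/12 = 1.95833% = 0.0195833.
At £39.00/mo: n = ⌈−ln(1 − rB₀/P)/ln(1+r)⌉ = 46 payments (last £27.68); total interest = total paid − £1,170.77 = £611.91.
At £59.00/mo: 26 payments (last £21.91); total interest £326.14.
Interest saved = £611.91 − £326.14 = £285.77.

£285.77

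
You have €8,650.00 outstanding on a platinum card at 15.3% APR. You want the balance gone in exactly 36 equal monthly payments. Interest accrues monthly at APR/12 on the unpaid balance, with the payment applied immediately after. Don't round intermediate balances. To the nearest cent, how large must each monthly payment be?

Monthly rate r = 15.3%/12 = 1.275% = 0.01275.
Level-payment amortization: P = B₀·r / (1 − (1+r)^(−n)) = 8650.00·0.01275 / (1 − 1.01275^(−36)).
Denominator 1 − (1+r)^(−36) = 0.366248598.
P = 110.288 / 0.366248598 ≈ 301.13.

€301.13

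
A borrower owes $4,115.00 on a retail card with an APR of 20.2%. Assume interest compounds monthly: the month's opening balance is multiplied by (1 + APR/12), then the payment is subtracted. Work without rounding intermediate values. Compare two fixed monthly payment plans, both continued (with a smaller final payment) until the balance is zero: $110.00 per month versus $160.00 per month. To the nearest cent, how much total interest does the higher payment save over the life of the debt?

Monthly rate r = 20.2%/12 = 1.68333% = 0.0168333.
At $110.00/mo: n = ⌈−ln(1 − rB₀/P)/ln(1+r)⌉ = 60 payments (last $56.86); total interest = total paid − $4,115.00 = $2,431.86.
At $160.00/mo: 34 payments (last $157.21); total interest $1,322.21.
Interest saved = $2,431.86 − $1,322.21 = $1,109.65.

$1,109.65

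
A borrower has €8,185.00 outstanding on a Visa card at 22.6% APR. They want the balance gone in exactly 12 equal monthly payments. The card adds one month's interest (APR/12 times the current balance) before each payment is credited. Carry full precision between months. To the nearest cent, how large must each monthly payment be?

Monthly rate r = 22.6%/12 = 1.88333% = 0.0188333.
Level-payment amortization: P = B₀·r / (1 − (1+r)^(−n)) = 8185.00·0.0188333 / (1 − 1.01883^(−12)).
Denominator 1 − (1+r)^(−12) = 0.200603477.
P = 154.151 / 0.200603477 ≈ 768.44.

€768.44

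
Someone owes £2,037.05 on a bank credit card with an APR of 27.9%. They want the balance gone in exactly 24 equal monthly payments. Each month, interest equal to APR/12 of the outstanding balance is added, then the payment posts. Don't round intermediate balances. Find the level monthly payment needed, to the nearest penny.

Monthly rate r = 27.9%/12 = 2.325% = 0.02325.
Level-payment amortization: P = B₀·r / (1 − (1+r)^(−n)) = 2037.05·0.02325 / (1 − 1.02325^(−24)).
Denominator 1 − (1+r)^(−24) = 0.423979526.
P = 47.3614 / 0.423979526 ≈ 111.71.

£111.71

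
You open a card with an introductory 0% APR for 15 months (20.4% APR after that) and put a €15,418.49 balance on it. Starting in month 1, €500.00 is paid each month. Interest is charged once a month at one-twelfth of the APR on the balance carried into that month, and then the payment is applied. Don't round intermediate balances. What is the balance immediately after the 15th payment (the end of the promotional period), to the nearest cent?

Promo months 1–15 at r₀ = 0%/12 = 0; months 16+ at r₁ = 20.4%/12 = 0.017.
After month 15 (no interest yet): B = €15,418.49 − 15·€500.00 = €7,918.49.

€7,918.49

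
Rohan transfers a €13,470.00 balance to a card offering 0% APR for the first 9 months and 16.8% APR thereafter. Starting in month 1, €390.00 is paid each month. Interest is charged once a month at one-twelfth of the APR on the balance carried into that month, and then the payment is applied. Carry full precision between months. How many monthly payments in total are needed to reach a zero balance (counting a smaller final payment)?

Promo months 1–9 at r₀ = 0%/12 = 0; months 10+ at r₁ = 16.8%/12 = 0.014.
After month 9 (no interest yet): B = €13,470.00 − 9·€390.00 = €9,960.00.
Then at r₁ with €390.00/mo: n₂ = −ln(1 − r₁·B/P)/ln(1+r₁) ≈ 31.82 → 32 more payments.

41 payments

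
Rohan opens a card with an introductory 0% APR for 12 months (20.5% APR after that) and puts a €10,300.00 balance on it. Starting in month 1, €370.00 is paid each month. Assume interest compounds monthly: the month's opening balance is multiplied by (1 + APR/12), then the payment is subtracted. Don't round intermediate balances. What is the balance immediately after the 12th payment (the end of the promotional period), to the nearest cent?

Promo months 1–12 at r₀ = 0%/12 = 0; months 13+ at r₁ = 20.5%/12 = 0.0170833.
After month 12 (no interest yet): B = €10,300.00 − 12·€370.00 = €5,860.00.

€5,860.00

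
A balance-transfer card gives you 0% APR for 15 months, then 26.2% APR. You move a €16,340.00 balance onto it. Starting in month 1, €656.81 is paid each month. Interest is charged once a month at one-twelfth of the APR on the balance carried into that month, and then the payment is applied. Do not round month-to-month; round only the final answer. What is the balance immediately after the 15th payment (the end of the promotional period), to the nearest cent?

Promo months 1–15 at r₀ = 0%/12 = 0; months 16+ at r₁ = 26.2%/12 = 0.0218333.
After month 15 (no interest yet): B = €16,340.00 − 15·€656.81 = €6,487.85.

€6,487.85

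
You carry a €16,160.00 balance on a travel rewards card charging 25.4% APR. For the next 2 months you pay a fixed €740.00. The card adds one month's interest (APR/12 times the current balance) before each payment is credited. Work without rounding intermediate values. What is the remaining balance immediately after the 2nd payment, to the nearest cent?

€15,355.68

Monthly rate r = 25.4%/12 = 2.11667% = 0.0211667.
Each month: B ← B·(1+r) − €740.00.
Month 1: interest €342.05; balance after payment €15,762.05.
Month 2: interest €333.63; balance after payment €15,355.68.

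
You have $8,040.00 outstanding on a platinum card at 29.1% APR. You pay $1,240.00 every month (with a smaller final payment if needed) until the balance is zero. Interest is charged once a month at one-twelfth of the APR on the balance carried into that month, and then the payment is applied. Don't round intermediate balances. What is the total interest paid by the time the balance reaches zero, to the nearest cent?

$814.71

Monthly rate r = 29.1%/12 = 2.425% = 0.02425.
Payoff takes n = ⌈−ln(1 − rB₀/P)/ln(1+r)⌉ = ⌈7.139⌉ = 8 payments; the last is $174.71.
Total paid = 7·$1,240.00 + $174.71 = $8,854.71.
Total interest = total paid − principal = $8,854.71 − $8,040.00 = $814.71.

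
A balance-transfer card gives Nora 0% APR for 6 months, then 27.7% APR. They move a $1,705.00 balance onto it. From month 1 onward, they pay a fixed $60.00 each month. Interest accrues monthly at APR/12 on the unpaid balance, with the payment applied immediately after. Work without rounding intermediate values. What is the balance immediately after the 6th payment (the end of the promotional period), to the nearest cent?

$1,345.00

Promo months 1–6 at r₀ = 0%/12 = 0; months 7+ at r₁ = 27.7%/12 = 0.0230833.
After month 6 (no interest yet): B = $1,705.00 − 6·$60.00 = $1,345.00.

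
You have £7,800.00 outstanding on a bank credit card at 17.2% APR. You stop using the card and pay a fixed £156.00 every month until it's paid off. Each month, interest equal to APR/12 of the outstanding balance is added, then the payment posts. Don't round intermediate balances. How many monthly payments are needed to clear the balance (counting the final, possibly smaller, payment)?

Monthly rate r = 17.2%/12 = 1.43333% = 0.0143333.
Recurrence: B ← B·(1+r) − £156.00.
Month 1: interest £111.80; balance after payment £7,755.80.
Month 2: interest £111.17; balance after payment £7,710.97.
Closed form: n = −ln(1 − rB₀/P)/ln(1+r) = −ln(0.28333)/ln(1.01433) ≈ 88.615, so the balance reaches zero during payment 89.

89 payments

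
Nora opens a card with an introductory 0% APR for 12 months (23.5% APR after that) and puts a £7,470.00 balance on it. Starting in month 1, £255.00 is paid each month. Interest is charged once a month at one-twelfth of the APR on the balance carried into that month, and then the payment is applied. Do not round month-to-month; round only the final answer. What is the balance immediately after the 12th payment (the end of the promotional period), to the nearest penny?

£4,410.00

Promo months 1–12 at r₀ = 0%/12 = 0; months 13+ at r₁ = 23.5%/12 = 0.0195833.
After month 12 (no interest yet): B = £7,470.00 − 12·£255.00 = £4,410.00.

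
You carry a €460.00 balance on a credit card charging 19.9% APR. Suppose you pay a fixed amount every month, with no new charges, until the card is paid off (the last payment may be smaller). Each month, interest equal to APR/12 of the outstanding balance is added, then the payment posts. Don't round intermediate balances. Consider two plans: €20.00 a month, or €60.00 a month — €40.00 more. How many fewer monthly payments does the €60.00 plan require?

Monthly rate r = 19.9%/12 = 1.65833% = 0.0165833.
At €20.00/mo: n = ⌈−ln(1 − rB₀/P)/ln(1+r)⌉ = 30 payments (last €4.10); total interest = total paid − €460.00 = €124.10.
At €60.00/mo: 9 payments (last €16.15); total interest €36.15.
Payments saved = 30 − 9 = 21.

21 fewer payments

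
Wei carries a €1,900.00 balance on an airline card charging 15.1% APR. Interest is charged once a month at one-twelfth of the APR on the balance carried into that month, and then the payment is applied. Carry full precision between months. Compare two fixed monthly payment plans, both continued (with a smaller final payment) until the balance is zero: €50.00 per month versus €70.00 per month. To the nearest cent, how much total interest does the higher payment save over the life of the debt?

Monthly rate r = 15.1%/12 = 1.25833% = 0.0125833.
At €50.00/mo: n = ⌈−ln(1 − rB₀/P)/ln(1+r)⌉ = 53 payments (last €0.63); total interest = total paid − €1,900.00 = €700.63.
At €70.00/mo: 34 payments (last €29.24); total interest €439.24.
Interest saved = €700.63 − €439.24 = €261.39.

€261.39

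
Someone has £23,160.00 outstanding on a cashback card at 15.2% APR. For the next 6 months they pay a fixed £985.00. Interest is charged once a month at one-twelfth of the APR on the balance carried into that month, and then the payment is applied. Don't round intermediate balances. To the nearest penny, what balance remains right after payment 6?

Monthly rate r = 15.2%/12 = 1.26667% = 0.0126667.
Each month: B ← B·(1+r) − £985.00.
Month 1: interest £293.36; balance after payment £22,468.36.
Month 2: interest £284.60; balance after payment £21,767.96.
Month 3: interest £275.73; balance after payment £21,058.69.
Month 4: interest £266.74; balance after payment £20,340.43.
Month 5: interest £257.65; balance after payment £19,613.08.
Month 6: interest £248.43; balance after payment £18,876.51.

£18,876.51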